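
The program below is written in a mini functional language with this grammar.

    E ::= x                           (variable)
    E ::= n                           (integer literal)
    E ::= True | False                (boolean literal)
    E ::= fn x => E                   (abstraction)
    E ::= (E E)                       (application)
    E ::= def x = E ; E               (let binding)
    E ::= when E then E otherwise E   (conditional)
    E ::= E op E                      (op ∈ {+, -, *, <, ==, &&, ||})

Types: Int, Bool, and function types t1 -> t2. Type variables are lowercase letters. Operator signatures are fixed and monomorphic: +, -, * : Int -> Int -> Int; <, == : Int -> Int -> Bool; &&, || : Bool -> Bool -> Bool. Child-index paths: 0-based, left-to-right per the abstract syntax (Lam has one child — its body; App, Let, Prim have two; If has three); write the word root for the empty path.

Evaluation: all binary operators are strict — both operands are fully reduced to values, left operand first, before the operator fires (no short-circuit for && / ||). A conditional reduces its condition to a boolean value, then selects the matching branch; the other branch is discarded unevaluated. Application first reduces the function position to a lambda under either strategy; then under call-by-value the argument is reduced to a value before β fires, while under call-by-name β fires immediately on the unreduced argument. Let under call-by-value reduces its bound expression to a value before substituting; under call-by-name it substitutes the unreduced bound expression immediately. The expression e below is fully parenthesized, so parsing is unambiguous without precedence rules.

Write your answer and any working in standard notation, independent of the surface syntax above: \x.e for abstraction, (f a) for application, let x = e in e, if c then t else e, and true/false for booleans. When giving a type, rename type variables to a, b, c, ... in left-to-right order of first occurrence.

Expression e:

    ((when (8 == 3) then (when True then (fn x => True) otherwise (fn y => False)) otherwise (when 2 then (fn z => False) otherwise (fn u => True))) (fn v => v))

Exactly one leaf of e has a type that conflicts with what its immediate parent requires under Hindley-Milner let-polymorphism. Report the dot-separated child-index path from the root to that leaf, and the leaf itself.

Answer: 0.2.0 : 2

Derivation:
  unify Int ~ Int
  unify Int ~ Int
  unify Bool ~ Bool
  unify Bool ~ Bool
\x._ : a -> Bool
\y._ : b -> Bool
  unify a -> Bool ~ b -> Bool
  unify a ~ b
  unify Bool ~ Bool
  unify Int ~ Bool
  FAIL: mismatch Int ~ Bool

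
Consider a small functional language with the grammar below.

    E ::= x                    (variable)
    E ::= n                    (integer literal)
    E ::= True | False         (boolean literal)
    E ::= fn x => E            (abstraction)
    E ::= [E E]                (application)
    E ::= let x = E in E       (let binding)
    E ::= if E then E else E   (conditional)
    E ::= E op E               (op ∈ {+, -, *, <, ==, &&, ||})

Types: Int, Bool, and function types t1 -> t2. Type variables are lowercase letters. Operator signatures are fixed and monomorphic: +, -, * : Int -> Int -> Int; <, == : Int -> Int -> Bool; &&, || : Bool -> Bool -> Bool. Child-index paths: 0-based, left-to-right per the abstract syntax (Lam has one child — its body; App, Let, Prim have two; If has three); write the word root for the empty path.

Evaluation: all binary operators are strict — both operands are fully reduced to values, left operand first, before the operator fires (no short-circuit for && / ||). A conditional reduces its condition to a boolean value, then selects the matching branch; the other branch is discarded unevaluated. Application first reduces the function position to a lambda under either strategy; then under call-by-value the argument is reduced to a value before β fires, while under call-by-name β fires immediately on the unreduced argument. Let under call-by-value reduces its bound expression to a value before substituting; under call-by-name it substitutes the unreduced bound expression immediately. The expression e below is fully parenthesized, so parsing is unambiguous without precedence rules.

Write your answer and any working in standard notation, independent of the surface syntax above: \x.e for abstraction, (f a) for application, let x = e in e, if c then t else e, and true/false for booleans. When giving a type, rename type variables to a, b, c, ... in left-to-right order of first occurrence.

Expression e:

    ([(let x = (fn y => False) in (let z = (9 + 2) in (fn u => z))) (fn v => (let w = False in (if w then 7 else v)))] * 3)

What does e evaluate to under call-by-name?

Answer: 33

Derivation:
step 0: (((let x = (\y.false) in (let z = (9 + 2) in (\u.z))) (\v.(let w = false in (if w then 7 else v)))) * 3)
step 1: [let@0.0] (((let z = (9 + 2) in (\u.z)) (\v.(let w = false in (if w then 7 else v)))) * 3)
step 2: [let@0.0] (((\u.(9 + 2)) (\v.(let w = false in (if w then 7 else v)))) * 3)
step 3: [beta@0] ((9 + 2) * 3)
step 4: [delta@0] (11 * 3)
step 5: [delta@root] 33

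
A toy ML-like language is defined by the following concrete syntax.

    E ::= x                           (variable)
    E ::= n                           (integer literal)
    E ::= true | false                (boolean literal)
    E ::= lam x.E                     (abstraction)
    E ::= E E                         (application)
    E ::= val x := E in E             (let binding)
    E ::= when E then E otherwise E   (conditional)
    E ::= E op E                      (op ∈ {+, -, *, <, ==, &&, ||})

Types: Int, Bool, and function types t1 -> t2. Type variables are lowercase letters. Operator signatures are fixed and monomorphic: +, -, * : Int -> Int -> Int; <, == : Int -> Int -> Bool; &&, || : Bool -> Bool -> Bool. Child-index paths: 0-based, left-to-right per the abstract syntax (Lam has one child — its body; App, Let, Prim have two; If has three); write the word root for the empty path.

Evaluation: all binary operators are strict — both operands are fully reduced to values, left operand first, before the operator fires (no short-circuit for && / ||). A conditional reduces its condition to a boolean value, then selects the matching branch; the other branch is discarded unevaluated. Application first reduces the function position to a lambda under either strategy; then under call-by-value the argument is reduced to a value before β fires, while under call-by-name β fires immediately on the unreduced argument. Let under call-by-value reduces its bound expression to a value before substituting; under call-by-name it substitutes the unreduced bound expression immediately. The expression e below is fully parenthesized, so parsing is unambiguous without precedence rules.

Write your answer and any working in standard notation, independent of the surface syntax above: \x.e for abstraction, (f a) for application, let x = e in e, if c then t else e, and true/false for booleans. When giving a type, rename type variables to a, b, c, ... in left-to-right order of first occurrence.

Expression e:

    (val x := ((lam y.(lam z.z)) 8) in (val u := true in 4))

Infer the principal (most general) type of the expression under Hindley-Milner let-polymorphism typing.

Trace:
z : b
\z._ : b -> b
\y._ : a -> b -> b
  unify a -> b -> b ~ Int -> c
  unify a ~ Int
  unify b -> b ~ c
_ _ : b -> b
let x : forall. b -> b
let u : Bool

Answer: Int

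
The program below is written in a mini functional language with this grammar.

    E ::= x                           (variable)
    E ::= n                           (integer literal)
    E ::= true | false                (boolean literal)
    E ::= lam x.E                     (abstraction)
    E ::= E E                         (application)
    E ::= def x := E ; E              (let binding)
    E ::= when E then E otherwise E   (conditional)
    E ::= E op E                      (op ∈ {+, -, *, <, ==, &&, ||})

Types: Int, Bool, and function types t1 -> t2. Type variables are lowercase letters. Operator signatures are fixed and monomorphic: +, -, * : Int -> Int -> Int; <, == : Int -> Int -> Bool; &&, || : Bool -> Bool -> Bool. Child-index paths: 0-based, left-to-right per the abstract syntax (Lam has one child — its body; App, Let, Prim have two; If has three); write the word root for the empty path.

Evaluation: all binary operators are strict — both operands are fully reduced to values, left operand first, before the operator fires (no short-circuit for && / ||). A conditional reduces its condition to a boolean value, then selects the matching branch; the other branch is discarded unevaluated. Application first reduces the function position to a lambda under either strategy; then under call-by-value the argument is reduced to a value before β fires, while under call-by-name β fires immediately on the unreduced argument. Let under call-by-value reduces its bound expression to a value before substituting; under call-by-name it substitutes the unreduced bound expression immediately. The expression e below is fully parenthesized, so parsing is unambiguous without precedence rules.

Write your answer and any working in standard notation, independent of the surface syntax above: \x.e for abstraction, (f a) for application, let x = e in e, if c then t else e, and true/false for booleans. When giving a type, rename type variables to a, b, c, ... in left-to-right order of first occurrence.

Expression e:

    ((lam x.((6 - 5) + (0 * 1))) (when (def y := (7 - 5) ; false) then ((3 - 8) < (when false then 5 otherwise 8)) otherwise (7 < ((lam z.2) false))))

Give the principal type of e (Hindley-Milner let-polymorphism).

Trace:
  unify Int ~ Int
  unify Int ~ Int
  unify Int ~ Int
  unify Int ~ Int
  unify Int ~ Int
  unify Int ~ Int
\x._ : a -> Int
  unify Int ~ Int
  unify Int ~ Int
let y : Int
  unify Bool ~ Bool
  unify Int ~ Int
  unify Int ~ Int
  unify Int ~ Int
  unify Bool ~ Bool
  unify Int ~ Int
  unify Int ~ Int
  unify Int ~ Int
\z._ : b -> Int
  unify b -> Int ~ Bool -> c
  unify b ~ Bool
  unify Int ~ c
_ _ : Int
  unify Int ~ Int
  unify Bool ~ Bool
  unify a -> Int ~ Bool -> d
  unify a ~ Bool
  unify Int ~ d
_ _ : Int

Answer: Int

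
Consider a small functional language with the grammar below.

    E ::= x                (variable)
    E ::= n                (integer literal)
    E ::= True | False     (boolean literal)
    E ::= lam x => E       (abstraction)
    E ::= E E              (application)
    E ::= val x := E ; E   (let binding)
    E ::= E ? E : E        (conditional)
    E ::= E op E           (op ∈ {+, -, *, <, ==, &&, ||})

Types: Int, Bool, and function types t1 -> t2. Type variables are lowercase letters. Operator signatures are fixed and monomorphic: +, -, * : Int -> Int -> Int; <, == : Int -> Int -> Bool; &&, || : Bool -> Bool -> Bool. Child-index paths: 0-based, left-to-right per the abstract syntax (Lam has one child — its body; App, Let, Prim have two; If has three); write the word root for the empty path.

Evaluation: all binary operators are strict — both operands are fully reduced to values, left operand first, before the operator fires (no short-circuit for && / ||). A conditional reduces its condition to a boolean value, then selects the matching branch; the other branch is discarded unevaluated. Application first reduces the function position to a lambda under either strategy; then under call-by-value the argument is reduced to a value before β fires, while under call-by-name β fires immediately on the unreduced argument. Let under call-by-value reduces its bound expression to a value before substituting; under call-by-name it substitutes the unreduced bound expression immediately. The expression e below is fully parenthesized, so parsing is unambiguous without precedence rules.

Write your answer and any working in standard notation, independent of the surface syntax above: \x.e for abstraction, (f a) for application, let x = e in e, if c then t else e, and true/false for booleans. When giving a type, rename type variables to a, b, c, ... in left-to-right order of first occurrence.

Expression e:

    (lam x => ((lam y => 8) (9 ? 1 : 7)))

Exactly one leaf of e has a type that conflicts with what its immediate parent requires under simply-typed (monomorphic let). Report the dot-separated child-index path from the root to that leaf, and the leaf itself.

Derivation:
\y._ : b -> Int
  unify Int ~ Bool
  FAIL: mismatch Int ~ Bool

Answer: 0.1.0 : 9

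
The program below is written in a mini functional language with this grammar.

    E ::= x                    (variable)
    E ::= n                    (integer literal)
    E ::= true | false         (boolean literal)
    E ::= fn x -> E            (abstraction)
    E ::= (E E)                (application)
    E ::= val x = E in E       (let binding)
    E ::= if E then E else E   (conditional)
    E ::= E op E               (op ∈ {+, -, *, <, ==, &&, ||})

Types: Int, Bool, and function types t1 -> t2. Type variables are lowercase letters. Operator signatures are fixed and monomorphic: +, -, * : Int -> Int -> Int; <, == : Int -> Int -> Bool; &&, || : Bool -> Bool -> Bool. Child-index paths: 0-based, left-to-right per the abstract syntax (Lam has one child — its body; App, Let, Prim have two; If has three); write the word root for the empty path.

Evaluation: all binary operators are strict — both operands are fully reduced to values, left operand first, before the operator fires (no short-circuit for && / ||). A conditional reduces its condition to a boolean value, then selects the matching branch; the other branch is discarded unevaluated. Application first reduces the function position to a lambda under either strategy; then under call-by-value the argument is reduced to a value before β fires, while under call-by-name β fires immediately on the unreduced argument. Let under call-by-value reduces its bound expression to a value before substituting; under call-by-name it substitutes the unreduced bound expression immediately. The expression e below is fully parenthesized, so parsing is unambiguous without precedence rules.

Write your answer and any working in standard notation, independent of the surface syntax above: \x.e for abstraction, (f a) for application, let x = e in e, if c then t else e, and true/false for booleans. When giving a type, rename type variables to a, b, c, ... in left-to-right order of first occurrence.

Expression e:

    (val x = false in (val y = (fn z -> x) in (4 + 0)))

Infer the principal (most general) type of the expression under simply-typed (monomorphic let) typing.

Derivation:
let x : Bool
x : Bool
\z._ : a -> Bool
let y : a -> Bool
  unify Int ~ Int
  unify Int ~ Int

Answer: Int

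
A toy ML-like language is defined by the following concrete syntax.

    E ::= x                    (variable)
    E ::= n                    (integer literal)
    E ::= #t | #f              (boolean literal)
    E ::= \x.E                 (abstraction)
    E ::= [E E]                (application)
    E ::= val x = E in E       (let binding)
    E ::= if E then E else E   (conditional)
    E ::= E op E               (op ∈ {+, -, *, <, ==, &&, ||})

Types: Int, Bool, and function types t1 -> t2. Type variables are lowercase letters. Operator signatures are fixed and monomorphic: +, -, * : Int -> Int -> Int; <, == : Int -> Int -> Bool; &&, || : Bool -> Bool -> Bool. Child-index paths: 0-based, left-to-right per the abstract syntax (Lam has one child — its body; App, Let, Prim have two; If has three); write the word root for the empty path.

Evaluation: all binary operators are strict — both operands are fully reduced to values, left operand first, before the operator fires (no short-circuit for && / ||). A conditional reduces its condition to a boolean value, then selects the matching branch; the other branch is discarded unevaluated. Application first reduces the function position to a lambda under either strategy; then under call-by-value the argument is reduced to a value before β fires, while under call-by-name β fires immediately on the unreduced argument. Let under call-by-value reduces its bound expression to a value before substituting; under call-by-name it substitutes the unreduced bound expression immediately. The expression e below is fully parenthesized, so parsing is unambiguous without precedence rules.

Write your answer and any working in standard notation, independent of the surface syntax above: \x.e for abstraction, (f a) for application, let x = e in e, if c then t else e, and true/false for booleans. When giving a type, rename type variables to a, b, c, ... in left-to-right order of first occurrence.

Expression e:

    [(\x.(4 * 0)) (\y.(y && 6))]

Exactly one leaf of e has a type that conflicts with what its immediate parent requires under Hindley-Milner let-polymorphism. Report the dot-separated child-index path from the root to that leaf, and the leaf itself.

Answer: 1.0.1 : 6

Trace:
  unify Int ~ Int
  unify Int ~ Int
\x._ : a -> Int
y : b
  unify b ~ Bool
  unify Int ~ Bool
  FAIL: mismatch Int ~ Bool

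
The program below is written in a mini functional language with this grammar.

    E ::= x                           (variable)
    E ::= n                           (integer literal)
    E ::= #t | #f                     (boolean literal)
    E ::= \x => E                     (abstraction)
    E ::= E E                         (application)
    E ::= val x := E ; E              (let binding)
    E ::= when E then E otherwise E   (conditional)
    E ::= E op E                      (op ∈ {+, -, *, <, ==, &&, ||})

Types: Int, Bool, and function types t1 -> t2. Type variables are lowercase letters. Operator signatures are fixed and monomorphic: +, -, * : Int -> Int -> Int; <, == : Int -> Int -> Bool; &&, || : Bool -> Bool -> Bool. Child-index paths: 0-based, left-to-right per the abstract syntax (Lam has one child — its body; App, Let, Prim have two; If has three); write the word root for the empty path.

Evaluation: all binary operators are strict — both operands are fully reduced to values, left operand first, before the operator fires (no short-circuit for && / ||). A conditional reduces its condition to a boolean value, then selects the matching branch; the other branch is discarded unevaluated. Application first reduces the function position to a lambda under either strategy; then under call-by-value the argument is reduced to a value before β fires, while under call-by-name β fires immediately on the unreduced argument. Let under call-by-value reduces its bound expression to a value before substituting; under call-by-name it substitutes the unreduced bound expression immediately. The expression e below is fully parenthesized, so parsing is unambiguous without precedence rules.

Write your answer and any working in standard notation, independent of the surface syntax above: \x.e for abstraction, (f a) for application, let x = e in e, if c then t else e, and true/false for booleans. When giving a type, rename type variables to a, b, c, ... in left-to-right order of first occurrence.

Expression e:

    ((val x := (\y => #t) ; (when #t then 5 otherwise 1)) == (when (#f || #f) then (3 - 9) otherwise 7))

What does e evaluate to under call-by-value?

Trace:
step 0: ((let x = (\y.true) in (if true then 5 else 1)) == (if (false || false) then (3 - 9) else 7))
step 1: [let@0] ((if true then 5 else 1) == (if (false || false) then (3 - 9) else 7))
step 2: [if@0] (5 == (if (false || false) then (3 - 9) else 7))
step 3: [delta@1.0] (5 == (if false then (3 - 9) else 7))
step 4: [if@1] (5 == 7)
step 5: [delta@root] false

Answer: false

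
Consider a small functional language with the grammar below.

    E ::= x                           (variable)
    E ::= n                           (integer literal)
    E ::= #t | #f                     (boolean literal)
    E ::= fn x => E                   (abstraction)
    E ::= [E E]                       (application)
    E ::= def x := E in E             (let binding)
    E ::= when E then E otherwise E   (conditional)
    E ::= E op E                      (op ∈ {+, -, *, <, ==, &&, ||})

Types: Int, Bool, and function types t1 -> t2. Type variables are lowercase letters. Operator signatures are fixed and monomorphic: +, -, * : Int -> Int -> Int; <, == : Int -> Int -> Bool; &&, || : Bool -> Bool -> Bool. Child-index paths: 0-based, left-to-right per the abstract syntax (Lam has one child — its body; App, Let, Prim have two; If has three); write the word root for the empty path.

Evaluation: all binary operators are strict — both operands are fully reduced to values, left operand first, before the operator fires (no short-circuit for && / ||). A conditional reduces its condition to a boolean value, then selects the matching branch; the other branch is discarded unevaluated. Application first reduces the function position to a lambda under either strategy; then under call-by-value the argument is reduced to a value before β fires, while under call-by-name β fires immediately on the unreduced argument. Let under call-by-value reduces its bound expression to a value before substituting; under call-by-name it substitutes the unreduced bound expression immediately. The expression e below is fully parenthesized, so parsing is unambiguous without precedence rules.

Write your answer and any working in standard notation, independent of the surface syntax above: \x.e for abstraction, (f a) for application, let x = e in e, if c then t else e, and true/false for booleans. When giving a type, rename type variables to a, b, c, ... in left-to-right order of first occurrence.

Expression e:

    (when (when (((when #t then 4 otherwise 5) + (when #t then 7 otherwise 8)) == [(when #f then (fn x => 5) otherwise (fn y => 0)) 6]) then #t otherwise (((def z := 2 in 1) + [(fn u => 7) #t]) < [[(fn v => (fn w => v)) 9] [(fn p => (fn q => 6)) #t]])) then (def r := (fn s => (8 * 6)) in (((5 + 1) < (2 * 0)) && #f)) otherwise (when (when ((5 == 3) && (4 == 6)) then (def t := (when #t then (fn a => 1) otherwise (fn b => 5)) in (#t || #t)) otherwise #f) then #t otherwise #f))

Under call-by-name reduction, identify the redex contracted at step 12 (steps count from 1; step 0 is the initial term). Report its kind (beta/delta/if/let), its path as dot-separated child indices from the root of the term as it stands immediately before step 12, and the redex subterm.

Working:
step 0: (if (if (((if true then 4 else 5) + (if true then 7 else 8)) == ((if false then (\x.5) else (\y.0)) 6)) then true else (((let z = 2 in 1) + ((\u.7) true)) < (((\v.(\w.v)) 9) ((\p.(\q.6)) true)))) then (let r = (\s.(8 * 6)) in (((5 + 1) < (2 * 0)) && false)) else (if (if ((5 == 3) && (4 == 6)) then (let t = (if true then (\a.1) else (\b.5)) in (true || true)) else false) then true else false))
step 1: [if@0.0.0.0] (if (if ((4 + (if true then 7 else 8)) == ((if false then (\x.5) else (\y.0)) 6)) then true else (((let z = 2 in 1) + ((\u.7) true)) < (((\v.(\w.v)) 9) ((\p.(\q.6)) true)))) then (let r = (\s.(8 * 6)) in (((5 + 1) < (2 * 0)) && false)) else (if (if ((5 == 3) && (4 == 6)) then (let t = (if true then (\a.1) else (\b.5)) in (true || true)) else false) then true else false))
step 2: [if@0.0.0.1] (if (if ((4 + 7) == ((if false then (\x.5) else (\y.0)) 6)) then true else (((let z = 2 in 1) + ((\u.7) true)) < (((\v.(\w.v)) 9) ((\p.(\q.6)) true)))) then (let r = (\s.(8 * 6)) in (((5 + 1) < (2 * 0)) && false)) else (if (if ((5 == 3) && (4 == 6)) then (let t = (if true then (\a.1) else (\b.5)) in (true || true)) else false) then true else false))
step 3: [delta@0.0.0] (if (if (11 == ((if false then (\x.5) else (\y.0)) 6)) then true else (((let z = 2 in 1) + ((\u.7) true)) < (((\v.(\w.v)) 9) ((\p.(\q.6)) true)))) then (let r = (\s.(8 * 6)) in (((5 + 1) < (2 * 0)) && false)) else (if (if ((5 == 3) && (4 == 6)) then (let t = (if true then (\a.1) else (\b.5)) in (true || true)) else false) then true else false))
step 4: [if@0.0.1.0] (if (if (11 == ((\y.0) 6)) then true else (((let z = 2 in 1) + ((\u.7) true)) < (((\v.(\w.v)) 9) ((\p.(\q.6)) true)))) then (let r = (\s.(8 * 6)) in (((5 + 1) < (2 * 0)) && false)) else (if (if ((5 == 3) && (4 == 6)) then (let t = (if true then (\a.1) else (\b.5)) in (true || true)) else false) then true else false))
step 5: [beta@0.0.1] (if (if (11 == 0) then true else (((let z = 2 in 1) + ((\u.7) true)) < (((\v.(\w.v)) 9) ((\p.(\q.6)) true)))) then (let r = (\s.(8 * 6)) in (((5 + 1) < (2 * 0)) && false)) else (if (if ((5 == 3) && (4 == 6)) then (let t = (if true then (\a.1) else (\b.5)) in (true || true)) else false) then true else false))
step 6: [delta@0.0] (if (if false then true else (((let z = 2 in 1) + ((\u.7) true)) < (((\v.(\w.v)) 9) ((\p.(\q.6)) true)))) then (let r = (\s.(8 * 6)) in (((5 + 1) < (2 * 0)) && false)) else (if (if ((5 == 3) && (4 == 6)) then (let t = (if true then (\a.1) else (\b.5)) in (true || true)) else false) then true else false))
step 7: [if@0] (if (((let z = 2 in 1) + ((\u.7) true)) < (((\v.(\w.v)) 9) ((\p.(\q.6)) true))) then (let r = (\s.(8 * 6)) in (((5 + 1) < (2 * 0)) && false)) else (if (if ((5 == 3) && (4 == 6)) then (let t = (if true then (\a.1) else (\b.5)) in (true || true)) else false) then true else false))
step 8: [let@0.0.0] (if ((1 + ((\u.7) true)) < (((\v.(\w.v)) 9) ((\p.(\q.6)) true))) then (let r = (\s.(8 * 6)) in (((5 + 1) < (2 * 0)) && false)) else (if (if ((5 == 3) && (4 == 6)) then (let t = (if true then (\a.1) else (\b.5)) in (true || true)) else false) then true else false))
step 9: [beta@0.0.1] (if ((1 + 7) < (((\v.(\w.v)) 9) ((\p.(\q.6)) true))) then (let r = (\s.(8 * 6)) in (((5 + 1) < (2 * 0)) && false)) else (if (if ((5 == 3) && (4 == 6)) then (let t = (if true then (\a.1) else (\b.5)) in (true || true)) else false) then true else false))
step 10: [delta@0.0] (if (8 < (((\v.(\w.v)) 9) ((\p.(\q.6)) true))) then (let r = (\s.(8 * 6)) in (((5 + 1) < (2 * 0)) && false)) else (if (if ((5 == 3) && (4 == 6)) then (let t = (if true then (\a.1) else (\b.5)) in (true || true)) else false) then true else false))
step 11: [beta@0.1.0] (if (8 < ((\w.9) ((\p.(\q.6)) true))) then (let r = (\s.(8 * 6)) in (((5 + 1) < (2 * 0)) && false)) else (if (if ((5 == 3) && (4 == 6)) then (let t = (if true then (\a.1) else (\b.5)) in (true || true)) else false) then true else false))
step 12: [beta@0.1] (if (8 < 9) then (let r = (\s.(8 * 6)) in (((5 + 1) < (2 * 0)) && false)) else (if (if ((5 == 3) && (4 == 6)) then (let t = (if true then (\a.1) else (\b.5)) in (true || true)) else false) then true else false))

Answer: beta at 0.1 : ((\w.9) ((\p.(\q.6)) true))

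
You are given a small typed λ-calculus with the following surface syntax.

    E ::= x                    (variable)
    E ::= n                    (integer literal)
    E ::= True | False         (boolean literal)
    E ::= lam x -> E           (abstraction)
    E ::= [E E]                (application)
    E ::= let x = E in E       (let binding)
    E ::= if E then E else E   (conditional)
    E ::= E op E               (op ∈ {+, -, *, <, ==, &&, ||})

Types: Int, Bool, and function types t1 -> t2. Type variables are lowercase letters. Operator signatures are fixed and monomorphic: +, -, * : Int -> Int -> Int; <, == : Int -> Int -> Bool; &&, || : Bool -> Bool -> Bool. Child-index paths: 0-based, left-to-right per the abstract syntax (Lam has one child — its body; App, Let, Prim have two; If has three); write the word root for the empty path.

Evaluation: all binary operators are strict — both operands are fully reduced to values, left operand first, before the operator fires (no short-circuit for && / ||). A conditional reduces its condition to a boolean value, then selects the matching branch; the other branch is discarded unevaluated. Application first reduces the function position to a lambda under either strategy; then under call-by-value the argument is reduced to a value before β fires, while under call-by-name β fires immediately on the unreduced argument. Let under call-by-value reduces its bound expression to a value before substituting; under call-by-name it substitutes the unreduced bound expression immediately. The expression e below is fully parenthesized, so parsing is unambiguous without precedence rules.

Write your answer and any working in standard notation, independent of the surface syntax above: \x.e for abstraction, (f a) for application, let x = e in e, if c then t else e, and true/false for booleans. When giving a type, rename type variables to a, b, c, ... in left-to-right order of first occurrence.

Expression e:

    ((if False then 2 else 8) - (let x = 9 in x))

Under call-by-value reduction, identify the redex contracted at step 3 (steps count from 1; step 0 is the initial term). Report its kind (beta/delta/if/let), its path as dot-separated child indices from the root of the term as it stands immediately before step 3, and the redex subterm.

Trace:
step 0: ((if false then 2 else 8) - (let x = 9 in x))
step 1: [if@0] (8 - (let x = 9 in x))
step 2: [let@1] (8 - 9)
step 3: [delta@root] -1

Answer: delta at root : (8 - 9)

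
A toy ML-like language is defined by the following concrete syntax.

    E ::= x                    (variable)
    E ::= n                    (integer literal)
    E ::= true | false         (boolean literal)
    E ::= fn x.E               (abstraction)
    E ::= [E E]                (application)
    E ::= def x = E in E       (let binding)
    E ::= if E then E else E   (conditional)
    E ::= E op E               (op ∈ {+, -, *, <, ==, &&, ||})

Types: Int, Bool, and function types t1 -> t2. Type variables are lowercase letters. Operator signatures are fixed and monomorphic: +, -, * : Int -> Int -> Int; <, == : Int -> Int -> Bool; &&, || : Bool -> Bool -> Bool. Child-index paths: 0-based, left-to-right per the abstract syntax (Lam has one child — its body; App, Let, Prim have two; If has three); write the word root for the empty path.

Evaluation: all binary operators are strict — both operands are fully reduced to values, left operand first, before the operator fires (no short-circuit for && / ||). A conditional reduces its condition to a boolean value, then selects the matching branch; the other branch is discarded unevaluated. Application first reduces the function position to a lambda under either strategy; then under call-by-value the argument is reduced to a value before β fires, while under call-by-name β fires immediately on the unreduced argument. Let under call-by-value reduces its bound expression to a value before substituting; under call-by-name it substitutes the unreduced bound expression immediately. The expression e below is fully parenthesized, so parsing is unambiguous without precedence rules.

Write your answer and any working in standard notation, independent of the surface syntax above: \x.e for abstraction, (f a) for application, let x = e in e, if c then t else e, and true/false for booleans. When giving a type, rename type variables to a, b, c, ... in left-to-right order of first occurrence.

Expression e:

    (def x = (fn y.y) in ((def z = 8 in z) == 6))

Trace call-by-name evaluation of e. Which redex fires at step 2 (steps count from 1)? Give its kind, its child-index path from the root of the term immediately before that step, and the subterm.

Answer: let at 0 : (let z = 8 in z)

Trace:
step 0: (let x = (\y.y) in ((let z = 8 in z) == 6))
step 1: [let@root] ((let z = 8 in z) == 6)
step 2: [let@0] (8 == 6)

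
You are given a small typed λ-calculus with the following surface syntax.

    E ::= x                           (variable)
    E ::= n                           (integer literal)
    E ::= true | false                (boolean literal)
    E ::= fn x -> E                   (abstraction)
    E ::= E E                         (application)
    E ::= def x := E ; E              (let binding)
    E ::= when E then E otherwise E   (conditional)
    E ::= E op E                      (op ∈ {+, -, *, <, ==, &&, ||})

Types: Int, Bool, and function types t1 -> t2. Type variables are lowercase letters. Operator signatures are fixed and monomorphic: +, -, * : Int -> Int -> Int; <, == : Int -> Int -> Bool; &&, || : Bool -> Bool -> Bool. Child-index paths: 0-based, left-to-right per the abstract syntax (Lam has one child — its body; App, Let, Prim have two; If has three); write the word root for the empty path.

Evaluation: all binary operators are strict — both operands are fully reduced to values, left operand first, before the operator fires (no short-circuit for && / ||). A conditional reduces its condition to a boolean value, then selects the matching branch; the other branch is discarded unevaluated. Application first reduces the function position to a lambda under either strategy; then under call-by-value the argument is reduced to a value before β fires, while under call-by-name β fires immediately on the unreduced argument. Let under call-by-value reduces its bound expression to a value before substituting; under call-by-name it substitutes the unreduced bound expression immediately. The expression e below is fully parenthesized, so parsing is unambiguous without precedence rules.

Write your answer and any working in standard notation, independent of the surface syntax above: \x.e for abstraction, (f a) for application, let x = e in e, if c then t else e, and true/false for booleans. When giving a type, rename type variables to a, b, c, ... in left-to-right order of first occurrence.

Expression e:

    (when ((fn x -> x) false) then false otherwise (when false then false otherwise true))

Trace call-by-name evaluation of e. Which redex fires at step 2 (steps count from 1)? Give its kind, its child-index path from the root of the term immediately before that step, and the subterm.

Working:
step 0: (if ((\x.x) false) then false else (if false then false else true))
step 1: [beta@0] (if false then false else (if false then false else true))
step 2: [if@root] (if false then false else true)

Answer: if at root : (if false then false else (if false then false else true))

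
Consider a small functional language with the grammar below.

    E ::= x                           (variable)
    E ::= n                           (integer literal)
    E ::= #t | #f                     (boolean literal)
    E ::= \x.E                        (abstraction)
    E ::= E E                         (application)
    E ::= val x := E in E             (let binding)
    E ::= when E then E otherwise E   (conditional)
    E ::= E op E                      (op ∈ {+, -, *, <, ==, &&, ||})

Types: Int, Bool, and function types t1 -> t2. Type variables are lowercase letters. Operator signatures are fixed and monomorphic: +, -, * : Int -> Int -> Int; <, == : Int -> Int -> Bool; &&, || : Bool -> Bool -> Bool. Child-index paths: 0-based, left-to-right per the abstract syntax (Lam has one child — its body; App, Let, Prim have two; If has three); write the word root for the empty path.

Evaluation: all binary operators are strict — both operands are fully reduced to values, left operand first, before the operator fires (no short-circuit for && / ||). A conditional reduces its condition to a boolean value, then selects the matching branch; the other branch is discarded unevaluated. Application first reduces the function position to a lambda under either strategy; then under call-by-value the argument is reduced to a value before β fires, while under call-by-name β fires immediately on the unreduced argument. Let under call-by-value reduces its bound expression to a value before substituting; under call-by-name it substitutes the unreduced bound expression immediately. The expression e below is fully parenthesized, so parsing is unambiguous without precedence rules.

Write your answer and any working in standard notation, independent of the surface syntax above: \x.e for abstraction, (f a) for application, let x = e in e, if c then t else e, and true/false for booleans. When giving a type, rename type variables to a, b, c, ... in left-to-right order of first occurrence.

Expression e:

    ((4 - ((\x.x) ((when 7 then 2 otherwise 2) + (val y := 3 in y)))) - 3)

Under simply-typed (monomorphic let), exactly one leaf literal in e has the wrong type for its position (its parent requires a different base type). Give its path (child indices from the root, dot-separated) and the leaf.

Derivation:
  unify Int ~ Int
x : a
\x._ : a -> a
  unify Int ~ Bool
  FAIL: mismatch Int ~ Bool

Answer: 0.1.1.0.0 : 7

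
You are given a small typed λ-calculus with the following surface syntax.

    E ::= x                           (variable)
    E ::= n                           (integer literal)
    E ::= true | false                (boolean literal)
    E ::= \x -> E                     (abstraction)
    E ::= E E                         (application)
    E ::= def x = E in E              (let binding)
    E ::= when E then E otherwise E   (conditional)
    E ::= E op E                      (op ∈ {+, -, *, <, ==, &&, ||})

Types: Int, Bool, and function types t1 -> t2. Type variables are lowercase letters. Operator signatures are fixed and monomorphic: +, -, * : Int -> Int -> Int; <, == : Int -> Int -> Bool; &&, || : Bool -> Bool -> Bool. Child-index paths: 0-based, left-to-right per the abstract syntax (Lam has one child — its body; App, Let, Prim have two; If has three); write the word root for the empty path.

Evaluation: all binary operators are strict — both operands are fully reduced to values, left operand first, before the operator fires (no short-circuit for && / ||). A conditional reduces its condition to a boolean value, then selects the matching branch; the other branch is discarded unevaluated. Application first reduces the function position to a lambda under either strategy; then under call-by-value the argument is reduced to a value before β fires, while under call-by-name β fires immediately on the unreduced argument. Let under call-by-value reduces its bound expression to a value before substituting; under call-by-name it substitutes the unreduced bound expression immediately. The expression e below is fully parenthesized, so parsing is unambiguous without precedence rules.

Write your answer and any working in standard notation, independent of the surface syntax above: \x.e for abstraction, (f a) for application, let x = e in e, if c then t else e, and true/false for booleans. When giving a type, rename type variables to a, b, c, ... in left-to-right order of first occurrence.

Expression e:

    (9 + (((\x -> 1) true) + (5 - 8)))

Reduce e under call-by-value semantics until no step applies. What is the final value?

Answer: 7

Derivation:
step 0: (9 + (((\x.1) true) + (5 - 8)))
step 1: [beta@1.0] (9 + (1 + (5 - 8)))
step 2: [delta@1.1] (9 + (1 + -3))
step 3: [delta@1] (9 + -2)
step 4: [delta@root] 7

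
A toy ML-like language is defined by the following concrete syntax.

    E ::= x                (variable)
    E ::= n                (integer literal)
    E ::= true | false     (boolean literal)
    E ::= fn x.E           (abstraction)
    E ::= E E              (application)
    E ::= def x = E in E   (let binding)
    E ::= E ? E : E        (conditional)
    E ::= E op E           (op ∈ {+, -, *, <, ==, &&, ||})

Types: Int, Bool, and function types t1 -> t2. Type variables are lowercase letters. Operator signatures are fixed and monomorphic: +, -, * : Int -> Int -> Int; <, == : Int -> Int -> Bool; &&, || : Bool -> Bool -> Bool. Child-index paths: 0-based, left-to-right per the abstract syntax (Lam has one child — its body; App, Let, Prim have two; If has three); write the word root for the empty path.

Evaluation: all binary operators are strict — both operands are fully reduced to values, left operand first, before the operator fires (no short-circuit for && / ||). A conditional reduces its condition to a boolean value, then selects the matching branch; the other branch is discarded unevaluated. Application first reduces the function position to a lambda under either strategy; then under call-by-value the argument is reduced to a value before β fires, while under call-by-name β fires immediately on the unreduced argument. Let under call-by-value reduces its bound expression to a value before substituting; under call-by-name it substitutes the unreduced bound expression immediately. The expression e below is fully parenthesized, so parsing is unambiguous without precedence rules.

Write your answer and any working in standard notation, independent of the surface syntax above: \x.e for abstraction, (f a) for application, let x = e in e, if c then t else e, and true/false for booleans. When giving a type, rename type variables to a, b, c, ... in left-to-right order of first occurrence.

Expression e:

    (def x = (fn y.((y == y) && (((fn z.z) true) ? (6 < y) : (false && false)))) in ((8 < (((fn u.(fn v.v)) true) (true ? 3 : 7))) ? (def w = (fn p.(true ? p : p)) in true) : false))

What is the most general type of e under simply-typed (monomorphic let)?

Answer: Bool

Derivation:
y : a
  unify a ~ Int
y : Int
  unify Int ~ Int
  unify Bool ~ Bool
z : b
\z._ : b -> b
  unify b -> b ~ Bool -> c
  unify b ~ Bool
  unify Bool ~ c
_ _ : Bool
  unify Bool ~ Bool
  unify Int ~ Int
y : Int
  unify Int ~ Int
  unify Bool ~ Bool
  unify Bool ~ Bool
  unify Bool ~ Bool
  unify Bool ~ Bool
\y._ : Int -> Bool
let x : Int -> Bool
  unify Int ~ Int
v : e
\v._ : e -> e
\u._ : d -> e -> e
  unify d -> e -> e ~ Bool -> f
  unify d ~ Bool
  unify e -> e ~ f
_ _ : e -> e
  unify Bool ~ Bool
  unify Int ~ Int
  unify e -> e ~ Int -> g
  unify e ~ Int
  unify Int ~ g
_ _ : Int
  unify Int ~ Int
  unify Bool ~ Bool
  unify Bool ~ Bool
p : h
p : h
  unify h ~ h
\p._ : h -> h
let w : h -> h
  unify Bool ~ Bool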